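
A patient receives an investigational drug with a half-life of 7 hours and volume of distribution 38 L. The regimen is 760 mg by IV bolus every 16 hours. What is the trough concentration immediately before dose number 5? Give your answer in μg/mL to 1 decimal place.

f = (1/2)^(τ/t½) = (1/2)^(16/7) ≈ 0.2051.
C₀ = D/Vd = 760/38 ≈ 20.000 μg/mL.
Before the 5th dose, 4 doses have been given. Superposition: Cmin = C₀·(f + f² + … + f^4).
≈ 20.000 × (0.2051 + 0.0421 + 0.0086 + 0.0018) ≈ 20.000 × 0.2576 ≈ 5.152 μg/mL.

5.2 μg/mL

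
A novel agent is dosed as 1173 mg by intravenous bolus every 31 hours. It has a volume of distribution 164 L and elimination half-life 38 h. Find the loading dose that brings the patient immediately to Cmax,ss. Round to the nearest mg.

f = (1/2)^(31/38) ≈ 0.568098; accumulation ratio R = 1/(1−f) ≈ 2.31534.
Loading dose to hit Cmax,ss on first dose: D_load = D_maint·R ≈ 1173 × 2.31534 ≈ 2715.89 mg.

2716 mg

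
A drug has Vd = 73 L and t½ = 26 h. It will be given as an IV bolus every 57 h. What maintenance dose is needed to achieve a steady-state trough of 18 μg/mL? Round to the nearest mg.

τ/t½ = 57/26 ≈ 2.1923, so f = (1/2)^(57/26) ≈ 0.218801.
Cmin,ss = (D/Vd)·f/(1−f), so D = Cmin,ss·Vd·(1−f)/f.
D = 18 × 73 × (1−f)/f ≈ 18 × 73 × 3.57036 ≈ 4691.45 mg.

4691 mg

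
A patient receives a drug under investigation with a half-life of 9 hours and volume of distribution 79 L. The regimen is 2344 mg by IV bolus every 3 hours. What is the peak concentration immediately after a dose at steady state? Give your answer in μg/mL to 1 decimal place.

τ/t½ = 3/9 ≈ 0.33333, so fraction remaining f = (1/2)^(3/9) ≈ 0.7937.
Accumulation ratio R = 1/(1 − f) ≈ 1/0.2063 ≈ 4.8473.
Each bolus raises the concentration by D/Vd = 2344/79 ≈ 29.671 μg/mL.
Steady-state peak Cmax,ss = C₀·R ≈ 29.671 × 4.8473 ≈ 143.824 μg/mL.

143.8 μg/mL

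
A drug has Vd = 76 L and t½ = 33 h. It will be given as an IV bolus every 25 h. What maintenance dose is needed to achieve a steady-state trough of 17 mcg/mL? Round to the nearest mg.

τ/t½ = 25/33 ≈ 0.75758, so f = (1/2)^(25/33) ≈ 0.591489.
Cmin,ss = (D/Vd)·f/(1−f), so D = Cmin,ss·Vd·(1−f)/f.
D = 17 × 76 × (1−f)/f ≈ 17 × 76 × 0.69065 ≈ 892.32 mg.

892 mg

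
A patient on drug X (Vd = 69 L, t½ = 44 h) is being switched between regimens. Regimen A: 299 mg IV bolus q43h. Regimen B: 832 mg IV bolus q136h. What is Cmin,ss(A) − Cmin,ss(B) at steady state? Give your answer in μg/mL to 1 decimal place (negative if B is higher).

2.9 μg/mL

Regimen A: f = (1/2)^(43/44) ≈ 0.5079; Cmin,ss = (299/69)·f/(1−f) ≈ 4.472 μg/mL.
Regimen B: f = (1/2)^(136/44) ≈ 0.1174; Cmin,ss = (832/69)·f/(1−f) ≈ 1.604 μg/mL.
Difference ≈ 4.472 − 1.604 ≈ 2.868 μg/mL.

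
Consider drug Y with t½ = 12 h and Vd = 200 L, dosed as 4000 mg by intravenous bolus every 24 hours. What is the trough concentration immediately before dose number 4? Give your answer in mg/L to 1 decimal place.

6.6 mg/L

f = (1/2)^(τ/t½) = (1/2)^(24/12) ≈ 0.2500.
C₀ = D/Vd = 4000/200 ≈ 20.000 mg/L.
Before the 4th dose, 3 doses have been given. Superposition: Cmin = C₀·(f + f² + … + f^3).
≈ 20.000 × (0.2500 + 0.0625 + 0.0156) ≈ 20.000 × 0.3281 ≈ 6.562 mg/L.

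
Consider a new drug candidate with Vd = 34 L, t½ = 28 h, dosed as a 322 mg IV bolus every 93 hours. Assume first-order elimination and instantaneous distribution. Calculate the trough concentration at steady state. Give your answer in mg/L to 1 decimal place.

τ/t½ = 93/28 ≈ 3.3214, so fraction remaining f = (1/2)^(93/28) ≈ 0.1000.
At steady state, accumulation factor R = 1/(1 − e^(−kτ)) ≈ 1.1111.
Each bolus raises the concentration by D/Vd = 322/34 ≈ 9.471 mg/L.
Steady-state peak Cmax,ss = C₀·R ≈ 9.471 × 1.1111 ≈ 10.523 mg/L.
One interval later, Cmin,ss = Cmax,ss·e^(−kτ) ≈ 10.523 × 0.1000 ≈ 1.052 mg/L.

1.1 mg/L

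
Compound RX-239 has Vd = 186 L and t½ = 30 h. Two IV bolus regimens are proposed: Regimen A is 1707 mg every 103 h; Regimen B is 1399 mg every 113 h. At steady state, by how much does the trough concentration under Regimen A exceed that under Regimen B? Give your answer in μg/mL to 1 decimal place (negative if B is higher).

Regimen A: f = (1/2)^(103/30) ≈ 0.0926; Cmin,ss = (1707/186)·f/(1−f) ≈ 0.937 μg/mL.
Regimen B: f = (1/2)^(113/30) ≈ 0.0735; Cmin,ss = (1399/186)·f/(1−f) ≈ 0.597 μg/mL.
Difference ≈ 0.937 − 0.597 ≈ 0.340 μg/mL.

0.3 μg/mL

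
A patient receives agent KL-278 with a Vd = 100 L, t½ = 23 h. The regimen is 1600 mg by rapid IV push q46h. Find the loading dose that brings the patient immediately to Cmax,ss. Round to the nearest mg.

2133 mg

f = (1/2)^(46/23) ≈ 0.250000; accumulation ratio R = 1/(1−f) ≈ 1.33333.
Loading dose to hit Cmax,ss on first dose: D_load = D_maint·R ≈ 1600 × 1.33333 ≈ 2133.33 mg.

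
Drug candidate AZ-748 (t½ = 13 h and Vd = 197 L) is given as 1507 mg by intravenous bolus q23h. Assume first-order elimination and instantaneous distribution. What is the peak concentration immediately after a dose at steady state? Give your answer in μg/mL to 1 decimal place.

k = ln2/t½ = ln2/13 ≈ 0.053319 h⁻¹; fraction remaining f = e^(−kτ) = e^(−0.053319×23) ≈ 0.2934.
Accumulation ratio R = 1/(1 − f) ≈ 1/0.7066 ≈ 1.4152.
Each bolus raises the concentration by D/Vd = 1507/197 ≈ 7.650 μg/mL.
Steady-state peak Cmax,ss = C₀·R ≈ 7.650 × 1.4152 ≈ 10.826 μg/mL.

10.8 μg/mL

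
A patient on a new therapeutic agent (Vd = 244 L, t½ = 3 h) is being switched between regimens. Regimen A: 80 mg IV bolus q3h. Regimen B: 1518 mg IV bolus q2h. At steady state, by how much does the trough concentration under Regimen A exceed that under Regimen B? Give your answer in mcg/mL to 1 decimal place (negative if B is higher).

Regimen A: f = (1/2)^(3/3) ≈ 0.5000; Cmin,ss = (80/244)·f/(1−f) ≈ 0.328 mcg/mL.
Regimen B: f = (1/2)^(2/3) ≈ 0.6300; Cmin,ss = (1518/244)·f/(1−f) ≈ 10.593 mcg/mL.
Difference ≈ 0.328 − 10.593 ≈ -10.265 mcg/mL.

-10.3 mcg/mL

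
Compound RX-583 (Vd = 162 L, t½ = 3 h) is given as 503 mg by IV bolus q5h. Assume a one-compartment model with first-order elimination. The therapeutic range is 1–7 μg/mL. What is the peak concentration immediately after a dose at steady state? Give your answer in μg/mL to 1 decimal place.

k = ln2/t½ = ln2/3 ≈ 0.231049 h⁻¹; fraction remaining f = e^(−kτ) = e^(−0.231049×5) ≈ 0.3150.
Accumulation ratio R = 1/(1 − f) ≈ 1/0.6850 ≈ 1.4599.
Each bolus raises the concentration by D/Vd = 503/162 ≈ 3.105 μg/mL.
Steady-state peak Cmax,ss = C₀·R ≈ 3.105 × 1.4599 ≈ 4.533 μg/mL.
Peak 4.5 μg/mL vs MTC 7 μg/mL: below toxic threshold.

4.5 μg/mL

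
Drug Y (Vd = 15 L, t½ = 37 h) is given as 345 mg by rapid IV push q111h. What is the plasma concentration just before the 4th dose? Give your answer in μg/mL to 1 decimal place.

f = (1/2)^(τ/t½) = (1/2)^(111/37) ≈ 0.1250.
C₀ = D/Vd = 345/15 ≈ 23.000 μg/mL.
Before the 4th dose, 3 doses have been given. Superposition: Cmin = C₀·(f + f² + … + f^3).
≈ 23.000 × (0.1250 + 0.0156 + 0.0020) ≈ 23.000 × 0.1426 ≈ 3.280 μg/mL.

3.3 μg/mL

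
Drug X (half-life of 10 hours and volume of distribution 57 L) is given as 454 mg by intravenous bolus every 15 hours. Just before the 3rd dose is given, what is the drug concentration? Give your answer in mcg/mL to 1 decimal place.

3.8 mcg/mL

f = (1/2)^(τ/t½) = (1/2)^(15/10) ≈ 0.3536.
C₀ = D/Vd = 454/57 ≈ 7.965 mcg/mL.
Before the 3rd dose, 2 doses have been given. Superposition: Cmin = C₀·(f + f²).
≈ 7.965 × (0.3536 + 0.1250) ≈ 7.965 × 0.4786 ≈ 3.812 mcg/mL.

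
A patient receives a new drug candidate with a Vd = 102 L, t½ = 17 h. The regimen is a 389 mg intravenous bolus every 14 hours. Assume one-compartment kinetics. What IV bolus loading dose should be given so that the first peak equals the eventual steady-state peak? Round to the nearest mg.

f = (1/2)^(14/17) ≈ 0.565058; accumulation ratio R = 1/(1−f) ≈ 2.29916.
Loading dose to hit Cmax,ss on first dose: D_load = D_maint·R ≈ 389 × 2.29916 ≈ 894.37 mg.

894 mg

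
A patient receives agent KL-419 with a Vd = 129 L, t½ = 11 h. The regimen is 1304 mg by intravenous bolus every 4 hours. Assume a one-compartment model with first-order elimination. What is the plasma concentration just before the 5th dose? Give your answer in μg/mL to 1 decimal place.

22.4 μg/mL

f = (1/2)^(τ/t½) = (1/2)^(4/11) ≈ 0.7772.
C₀ = D/Vd = 1304/129 ≈ 10.109 μg/mL.
Before the 5th dose, 4 doses have been given. Superposition: Cmin = C₀·(f + f² + … + f^4).
≈ 10.109 × (0.7772 + 0.6040 + 0.4695 + 0.3649) ≈ 10.109 × 2.2156 ≈ 22.398 μg/mL.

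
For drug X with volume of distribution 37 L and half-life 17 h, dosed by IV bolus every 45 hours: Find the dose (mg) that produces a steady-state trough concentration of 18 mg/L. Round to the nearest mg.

τ/t½ = 45/17 ≈ 2.6471, so f = (1/2)^(45/17) ≈ 0.159645.
Cmin,ss = (D/Vd)·f/(1−f), so D = Cmin,ss·Vd·(1−f)/f.
D = 18 × 37 × (1−f)/f ≈ 18 × 37 × 5.26390 ≈ 3505.76 mg.

3506 mg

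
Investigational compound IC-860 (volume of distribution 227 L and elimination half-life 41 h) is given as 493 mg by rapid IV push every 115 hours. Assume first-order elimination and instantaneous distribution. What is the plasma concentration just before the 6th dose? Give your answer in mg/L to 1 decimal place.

0.4 mg/L

f = (1/2)^(τ/t½) = (1/2)^(115/41) ≈ 0.1431.
C₀ = D/Vd = 493/227 ≈ 2.172 mg/L.
Before the 6th dose, 5 doses have been given. Superposition: Cmin = C₀·(f + f² + … + f^5).
≈ 2.172 × (0.1431 + 0.0205 + 0.0029 + 0.0004 + 0.0001) ≈ 2.172 × 0.1670 ≈ 0.363 mg/L.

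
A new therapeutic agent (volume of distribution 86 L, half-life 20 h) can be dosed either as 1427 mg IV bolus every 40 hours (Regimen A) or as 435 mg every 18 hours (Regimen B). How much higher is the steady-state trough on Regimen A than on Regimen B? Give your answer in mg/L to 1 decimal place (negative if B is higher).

-0.3 mg/L

Regimen A: f = (1/2)^(40/20) ≈ 0.2500; Cmin,ss = (1427/86)·f/(1−f) ≈ 5.531 mg/L.
Regimen B: f = (1/2)^(18/20) ≈ 0.5359; Cmin,ss = (435/86)·f/(1−f) ≈ 5.841 mg/L.
Difference ≈ 5.531 − 5.841 ≈ -0.310 mg/L.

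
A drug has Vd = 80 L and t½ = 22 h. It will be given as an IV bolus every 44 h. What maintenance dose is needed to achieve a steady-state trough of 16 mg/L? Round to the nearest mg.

τ/t½ = 44/22 ≈ 2, so f = (1/2)^(44/22) ≈ 0.250000.
Cmin,ss = (D/Vd)·f/(1−f), so D = Cmin,ss·Vd·(1−f)/f.
D = 16 × 80 × (1−f)/f ≈ 16 × 80 × 3.00000 ≈ 3840.00 mg.

3840 mg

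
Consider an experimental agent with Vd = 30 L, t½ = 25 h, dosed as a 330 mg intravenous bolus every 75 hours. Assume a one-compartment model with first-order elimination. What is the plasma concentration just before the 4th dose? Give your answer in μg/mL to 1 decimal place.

1.6 μg/mL

f = (1/2)^(τ/t½) = (1/2)^(75/25) ≈ 0.1250.
C₀ = D/Vd = 330/30 ≈ 11.000 μg/mL.
Before the 4th dose, 3 doses have been given. Superposition: Cmin = C₀·(f + f² + … + f^3).
≈ 11.000 × (0.1250 + 0.0156 + 0.0020) ≈ 11.000 × 0.1426 ≈ 1.569 μg/mL.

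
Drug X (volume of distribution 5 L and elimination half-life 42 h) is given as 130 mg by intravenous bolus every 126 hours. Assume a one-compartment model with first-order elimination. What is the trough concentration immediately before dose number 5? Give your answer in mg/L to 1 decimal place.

f = (1/2)^(τ/t½) = (1/2)^(126/42) ≈ 0.1250.
C₀ = D/Vd = 130/5 ≈ 26.000 mg/L.
Before the 5th dose, 4 doses have been given. Superposition: Cmin = C₀·(f + f² + … + f^4).
≈ 26.000 × (0.1250 + 0.0156 + 0.0020 + 0.0002) ≈ 26.000 × 0.1428 ≈ 3.713 mg/L.

3.7 mg/L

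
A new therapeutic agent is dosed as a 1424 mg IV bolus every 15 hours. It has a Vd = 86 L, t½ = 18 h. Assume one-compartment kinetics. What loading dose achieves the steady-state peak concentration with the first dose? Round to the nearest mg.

3245 mg

f = (1/2)^(15/18) ≈ 0.561231; accumulation ratio R = 1/(1−f) ≈ 2.27910.
Loading dose to hit Cmax,ss on first dose: D_load = D_maint·R ≈ 1424 × 2.27910 ≈ 3245.44 mg.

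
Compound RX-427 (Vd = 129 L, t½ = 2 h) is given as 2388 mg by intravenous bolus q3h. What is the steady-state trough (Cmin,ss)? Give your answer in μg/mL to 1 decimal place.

Over one 3-h interval, 3/2 ≈ 1.5 half-lives elapse, leaving f ≈ 0.3536 of each dose.
Single-dose peak C₀ = D/Vd = 2388/129 ≈ 18.512 μg/mL.
Steady-state trough Cmin,ss = C₀·f/(1−f) ≈ 18.512 × 0.3536/0.6464 ≈ 10.127 μg/mL.

10.1 μg/mL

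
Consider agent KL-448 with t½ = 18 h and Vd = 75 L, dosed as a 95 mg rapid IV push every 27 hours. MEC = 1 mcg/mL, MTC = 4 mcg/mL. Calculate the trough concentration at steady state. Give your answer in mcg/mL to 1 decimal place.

τ/t½ = 27/18 ≈ 1.5, so fraction remaining f = (1/2)^(27/18) ≈ 0.3536.
Accumulation ratio R = 1/(1 − f) ≈ 1/0.6464 ≈ 1.5470.
Single-dose peak C₀ = D/Vd = 95/75 ≈ 1.267 mcg/mL.
Steady-state peak Cmax,ss = C₀·R ≈ 1.267 × 1.5470 ≈ 1.960 mcg/mL.
One interval later, Cmin,ss = Cmax,ss·e^(−kτ) ≈ 1.960 × 0.3536 ≈ 0.693 mcg/mL.
Trough 0.7 mcg/mL vs MEC 1 mcg/mL: subtherapeutic.

0.7 mcg/mL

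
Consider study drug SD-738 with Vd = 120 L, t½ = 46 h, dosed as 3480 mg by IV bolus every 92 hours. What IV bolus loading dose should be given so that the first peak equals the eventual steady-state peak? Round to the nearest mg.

f = (1/2)^(92/46) ≈ 0.250000; accumulation ratio R = 1/(1−f) ≈ 1.33333.
Loading dose to hit Cmax,ss on first dose: D_load = D_maint·R ≈ 3480 × 1.33333 ≈ 4639.99 mg.

4640 mg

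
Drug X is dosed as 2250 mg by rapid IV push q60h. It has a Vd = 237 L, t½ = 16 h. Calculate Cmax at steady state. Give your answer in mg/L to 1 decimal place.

τ/t½ = 60/16 ≈ 3.75, so fraction remaining f = (1/2)^(60/16) ≈ 0.0743.
Accumulation ratio R = 1/(1 − f) ≈ 1/0.9257 ≈ 1.0803.
Single-dose peak C₀ = D/Vd = 2250/237 ≈ 9.494 mg/L.
Steady-state peak Cmax,ss = C₀·R ≈ 9.494 × 1.0803 ≈ 10.256 mg/L.

10.3 mg/L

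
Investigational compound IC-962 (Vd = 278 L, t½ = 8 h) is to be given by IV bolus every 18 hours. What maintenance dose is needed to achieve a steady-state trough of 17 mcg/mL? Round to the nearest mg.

τ/t½ = 18/8 ≈ 2.25, so f = (1/2)^(18/8) ≈ 0.210224.
Cmin,ss = (D/Vd)·f/(1−f), so D = Cmin,ss·Vd·(1−f)/f.
D = 17 × 278 × (1−f)/f ≈ 17 × 278 × 3.75683 ≈ 17754.78 mg.

17755 mg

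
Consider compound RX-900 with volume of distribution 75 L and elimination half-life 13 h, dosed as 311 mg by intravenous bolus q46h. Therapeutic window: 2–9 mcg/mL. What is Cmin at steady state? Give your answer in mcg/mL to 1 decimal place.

k = ln2/t½ = ln2/13 ≈ 0.053319 h⁻¹; fraction remaining f = e^(−kτ) = e^(−0.053319×46) ≈ 0.0861.
Accumulation ratio R = 1/(1 − f) ≈ 1/0.9139 ≈ 1.0942.
Each bolus raises the concentration by D/Vd = 311/75 ≈ 4.147 mcg/mL.
Steady-state peak Cmax,ss = C₀·R ≈ 4.147 × 1.0942 ≈ 4.538 mcg/mL.
Steady-state trough Cmin,ss = Cmax,ss·f ≈ 4.538 × 0.0861 ≈ 0.391 mcg/mL.
Trough 0.4 mcg/mL vs MEC 2 mcg/mL: subtherapeutic.

0.4 mcg/mL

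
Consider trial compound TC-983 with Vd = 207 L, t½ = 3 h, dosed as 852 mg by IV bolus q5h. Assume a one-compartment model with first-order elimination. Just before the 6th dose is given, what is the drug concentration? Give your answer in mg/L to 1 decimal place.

1.9 mg/L

f = (1/2)^(τ/t½) = (1/2)^(5/3) ≈ 0.3150.
C₀ = D/Vd = 852/207 ≈ 4.116 mg/L.
Before the 6th dose, 5 doses have been given. Superposition: Cmin = C₀·(f + f² + … + f^5).
≈ 4.116 × (0.3150 + 0.0992 + 0.0313 + 0.0098 + 0.0031) ≈ 4.116 × 0.4584 ≈ 1.887 mg/L.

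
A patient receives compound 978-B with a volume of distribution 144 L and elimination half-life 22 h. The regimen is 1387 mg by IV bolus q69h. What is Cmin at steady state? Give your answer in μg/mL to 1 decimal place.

1.2 μg/mL

Over one 69-h interval, 69/22 ≈ 3.1364 half-lives elapse, leaving f ≈ 0.1137 of each dose.
Each bolus raises the concentration by D/Vd = 1387/144 ≈ 9.632 μg/mL.
Steady-state trough Cmin,ss = C₀·f/(1−f) ≈ 9.632 × 0.1137/0.8863 ≈ 1.236 μg/mL.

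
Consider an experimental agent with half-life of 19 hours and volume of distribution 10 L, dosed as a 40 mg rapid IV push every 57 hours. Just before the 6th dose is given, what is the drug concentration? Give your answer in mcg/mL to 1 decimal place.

0.6 mcg/mL

f = (1/2)^(τ/t½) = (1/2)^(57/19) ≈ 0.1250.
C₀ = D/Vd = 40/10 ≈ 4.000 mcg/mL.
Before the 6th dose, 5 doses have been given. Superposition: Cmin = C₀·(f + f² + … + f^5).
≈ 4.000 × (0.1250 + 0.0156 + 0.0020 + 0.0002 + 0.0000) ≈ 4.000 × 0.1428 ≈ 0.571 mcg/mL.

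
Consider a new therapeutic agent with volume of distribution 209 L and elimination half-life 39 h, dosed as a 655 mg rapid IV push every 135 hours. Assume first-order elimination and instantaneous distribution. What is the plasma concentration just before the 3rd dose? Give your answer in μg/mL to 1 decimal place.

0.3 μg/mL

f = (1/2)^(τ/t½) = (1/2)^(135/39) ≈ 0.0908.
C₀ = D/Vd = 655/209 ≈ 3.134 μg/mL.
Before the 3rd dose, 2 doses have been given. Superposition: Cmin = C₀·(f + f²).
≈ 3.134 × (0.0908 + 0.0082) ≈ 3.134 × 0.0990 ≈ 0.310 μg/mL.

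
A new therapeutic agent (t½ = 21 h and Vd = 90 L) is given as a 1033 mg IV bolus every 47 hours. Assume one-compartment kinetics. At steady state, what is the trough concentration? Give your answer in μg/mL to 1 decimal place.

Over one 47-h interval, 47/21 ≈ 2.2381 half-lives elapse, leaving f ≈ 0.2120 of each dose.
Accumulation ratio R = 1/(1 − f) ≈ 1/0.7880 ≈ 1.2690.
Single-dose peak C₀ = D/Vd = 1033/90 ≈ 11.478 μg/mL.
Steady-state peak Cmax,ss = C₀·R ≈ 11.478 × 1.2690 ≈ 14.566 μg/mL.
One interval later, Cmin,ss = Cmax,ss·e^(−kτ) ≈ 14.566 × 0.2120 ≈ 3.088 μg/mL.

3.1 μg/mL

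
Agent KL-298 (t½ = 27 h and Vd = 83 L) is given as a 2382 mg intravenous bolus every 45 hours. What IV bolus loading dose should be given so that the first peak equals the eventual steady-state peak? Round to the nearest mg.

3477 mg

f = (1/2)^(45/27) ≈ 0.314980; accumulation ratio R = 1/(1−f) ≈ 1.45981.
Loading dose to hit Cmax,ss on first dose: D_load = D_maint·R ≈ 2382 × 1.45981 ≈ 3477.27 mg.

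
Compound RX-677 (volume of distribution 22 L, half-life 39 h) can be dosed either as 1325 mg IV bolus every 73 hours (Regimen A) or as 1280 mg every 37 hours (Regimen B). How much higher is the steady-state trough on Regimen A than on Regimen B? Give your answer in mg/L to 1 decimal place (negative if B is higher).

-39.9 mg/L

Regimen A: f = (1/2)^(73/39) ≈ 0.2732; Cmin,ss = (1325/22)·f/(1−f) ≈ 22.639 mg/L.
Regimen B: f = (1/2)^(37/39) ≈ 0.5181; Cmin,ss = (1280/22)·f/(1−f) ≈ 62.552 mg/L.
Difference ≈ 22.639 − 62.552 ≈ -39.913 mg/L.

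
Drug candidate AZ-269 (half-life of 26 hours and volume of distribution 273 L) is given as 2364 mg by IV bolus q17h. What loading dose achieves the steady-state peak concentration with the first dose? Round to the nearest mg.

f = (1/2)^(17/26) ≈ 0.635584; accumulation ratio R = 1/(1−f) ≈ 2.74412.
Loading dose to hit Cmax,ss on first dose: D_load = D_maint·R ≈ 2364 × 2.74412 ≈ 6487.10 mg.

6487 mg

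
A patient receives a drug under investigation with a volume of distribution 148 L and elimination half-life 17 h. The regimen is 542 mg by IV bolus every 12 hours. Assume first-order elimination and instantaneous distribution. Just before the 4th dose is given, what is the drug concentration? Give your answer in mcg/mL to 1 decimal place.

4.5 mcg/mL

f = (1/2)^(τ/t½) = (1/2)^(12/17) ≈ 0.6131.
C₀ = D/Vd = 542/148 ≈ 3.662 mcg/mL.
Before the 4th dose, 3 doses have been given. Superposition: Cmin = C₀·(f + f² + … + f^3).
≈ 3.662 × (0.6131 + 0.3759 + 0.2305) ≈ 3.662 × 1.2195 ≈ 4.466 mcg/mL.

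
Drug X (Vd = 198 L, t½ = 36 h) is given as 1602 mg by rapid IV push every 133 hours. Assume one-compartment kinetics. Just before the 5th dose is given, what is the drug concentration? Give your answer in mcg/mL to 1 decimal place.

f = (1/2)^(τ/t½) = (1/2)^(133/36) ≈ 0.0772.
C₀ = D/Vd = 1602/198 ≈ 8.091 mcg/mL.
Before the 5th dose, 4 doses have been given. Superposition: Cmin = C₀·(f + f² + … + f^4).
≈ 8.091 × (0.0772 + 0.0060 + 0.0005 + 0.0000) ≈ 8.091 × 0.0837 ≈ 0.677 mcg/mL.

0.7 mcg/mL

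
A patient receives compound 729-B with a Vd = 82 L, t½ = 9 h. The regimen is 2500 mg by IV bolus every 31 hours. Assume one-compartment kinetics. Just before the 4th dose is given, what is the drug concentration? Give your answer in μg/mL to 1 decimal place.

f = (1/2)^(τ/t½) = (1/2)^(31/9) ≈ 0.0919.
C₀ = D/Vd = 2500/82 ≈ 30.488 μg/mL.
Before the 4th dose, 3 doses have been given. Superposition: Cmin = C₀·(f + f² + … + f^3).
≈ 30.488 × (0.0919 + 0.0084 + 0.0008) ≈ 30.488 × 0.1011 ≈ 3.082 μg/mL.

3.1 μg/mL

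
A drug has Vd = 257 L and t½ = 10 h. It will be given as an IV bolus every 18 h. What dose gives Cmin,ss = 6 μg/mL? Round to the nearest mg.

3828 mg

τ/t½ = 18/10 ≈ 1.8, so f = (1/2)^(18/10) ≈ 0.287175.
Cmin,ss = (D/Vd)·f/(1−f), so D = Cmin,ss·Vd·(1−f)/f.
D = 6 × 257 × (1−f)/f ≈ 6 × 257 × 2.48220 ≈ 3827.55 mg.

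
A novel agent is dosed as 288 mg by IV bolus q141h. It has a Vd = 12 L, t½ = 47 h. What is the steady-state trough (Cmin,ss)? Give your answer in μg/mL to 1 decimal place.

τ = 141 h = 3 half-lives, so f = (1/2)^3 = 0.125.
Accumulation ratio R = 1/(1 − f) = 1/0.875 = 8/7.
Single-dose peak C₀ = D/Vd = 288/12 = 24 μg/mL.
Steady-state peak Cmax,ss = C₀·R = 24 × 8/7 ≈ 27.429 μg/mL.
Steady-state trough Cmin,ss = Cmax,ss·f ≈ 27.429 × 0.125 ≈ 3.429 μg/mL.

3.4 μg/mL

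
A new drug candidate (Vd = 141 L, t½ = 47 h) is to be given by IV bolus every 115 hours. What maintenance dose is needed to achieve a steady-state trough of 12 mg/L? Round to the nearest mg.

7533 mg

τ/t½ = 115/47 ≈ 2.4468, so f = (1/2)^(115/47) ≈ 0.183416.
Cmin,ss = (D/Vd)·f/(1−f), so D = Cmin,ss·Vd·(1−f)/f.
D = 12 × 141 × (1−f)/f ≈ 12 × 141 × 4.45209 ≈ 7532.94 mg.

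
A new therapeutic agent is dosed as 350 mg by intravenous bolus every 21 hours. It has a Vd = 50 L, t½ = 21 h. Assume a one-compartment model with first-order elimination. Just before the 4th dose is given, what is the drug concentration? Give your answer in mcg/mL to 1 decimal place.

f = (1/2)^(τ/t½) = (1/2)^(21/21) ≈ 0.5000.
C₀ = D/Vd = 350/50 ≈ 7.000 mcg/mL.
Before the 4th dose, 3 doses have been given. Superposition: Cmin = C₀·(f + f² + … + f^3).
≈ 7.000 × (0.5000 + 0.2500 + 0.1250) ≈ 7.000 × 0.8750 ≈ 6.125 mcg/mL.

6.1 mcg/mL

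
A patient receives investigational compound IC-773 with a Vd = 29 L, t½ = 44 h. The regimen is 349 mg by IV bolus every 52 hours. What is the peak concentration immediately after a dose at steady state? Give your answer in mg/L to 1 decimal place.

Over one 52-h interval, 52/44 ≈ 1.1818 half-lives elapse, leaving f ≈ 0.4408 of each dose.
Accumulation ratio R = 1/(1 − f) ≈ 1/0.5592 ≈ 1.7883.
Single-dose peak C₀ = D/Vd = 349/29 ≈ 12.034 mg/L.
Cmax,ss = C₀/(1 − f) ≈ 12.034/0.5592 ≈ 21.520 mg/L.

21.5 mg/L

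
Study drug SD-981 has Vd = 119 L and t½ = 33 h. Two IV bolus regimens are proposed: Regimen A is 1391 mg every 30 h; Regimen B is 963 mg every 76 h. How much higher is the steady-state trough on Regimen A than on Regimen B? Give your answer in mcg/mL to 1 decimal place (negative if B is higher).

Regimen A: f = (1/2)^(30/33) ≈ 0.5325; Cmin,ss = (1391/119)·f/(1−f) ≈ 13.314 mcg/mL.
Regimen B: f = (1/2)^(76/33) ≈ 0.2026; Cmin,ss = (963/119)·f/(1−f) ≈ 2.056 mcg/mL.
Difference ≈ 13.314 − 2.056 ≈ 11.258 mcg/mL.

11.3 mcg/mL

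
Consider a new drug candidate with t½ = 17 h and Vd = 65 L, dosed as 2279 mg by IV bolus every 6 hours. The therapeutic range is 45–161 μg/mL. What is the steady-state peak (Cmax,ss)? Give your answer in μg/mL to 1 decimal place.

k = ln2/t½ = ln2/17 ≈ 0.040773 h⁻¹; fraction remaining f = e^(−kτ) = e^(−0.040773×6) ≈ 0.7830.
At steady state, accumulation factor R = 1/(1 − e^(−kτ)) ≈ 4.6083.
Each bolus raises the concentration by D/Vd = 2279/65 ≈ 35.062 μg/mL.
Steady-state peak Cmax,ss = C₀·R ≈ 35.062 × 4.6083 ≈ 161.576 μg/mL.
Peak 161.6 μg/mL vs MTC 161 μg/mL: exceeds toxic threshold.

161.6 μg/mL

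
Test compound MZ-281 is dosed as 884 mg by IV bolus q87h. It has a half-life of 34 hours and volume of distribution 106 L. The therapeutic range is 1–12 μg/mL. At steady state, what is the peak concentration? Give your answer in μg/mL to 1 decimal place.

10.0 μg/mL

τ/t½ = 87/34 ≈ 2.5588, so fraction remaining f = (1/2)^(87/34) ≈ 0.1697.
At steady state, accumulation factor R = 1/(1 − e^(−kτ)) ≈ 1.2044.
Each bolus raises the concentration by D/Vd = 884/106 ≈ 8.340 μg/mL.
Cmax,ss = C₀/(1 − f) ≈ 8.340/0.8303 ≈ 10.045 μg/mL.
Peak 10.0 μg/mL vs MTC 12 μg/mL: below toxic threshold.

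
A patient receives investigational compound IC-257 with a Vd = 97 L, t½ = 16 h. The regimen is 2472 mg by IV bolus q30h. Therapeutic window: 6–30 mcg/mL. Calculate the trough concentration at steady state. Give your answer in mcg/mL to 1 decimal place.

9.6 mcg/mL

τ/t½ = 30/16 ≈ 1.875, so fraction remaining f = (1/2)^(30/16) ≈ 0.2726.
Each bolus raises the concentration by D/Vd = 2472/97 ≈ 25.485 mcg/mL.
Steady-state trough Cmin,ss = C₀·f/(1−f) ≈ 25.485 × 0.2726/0.7274 ≈ 9.551 mcg/mL.
Trough 9.6 mcg/mL vs MEC 6 mcg/mL: adequate.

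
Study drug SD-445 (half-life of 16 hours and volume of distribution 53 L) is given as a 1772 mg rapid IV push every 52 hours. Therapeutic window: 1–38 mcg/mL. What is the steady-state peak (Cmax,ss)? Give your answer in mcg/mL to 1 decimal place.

37.4 mcg/mL

Over one 52-h interval, 52/16 ≈ 3.25 half-lives elapse, leaving f ≈ 0.1051 of each dose.
Accumulation ratio R = 1/(1 − f) ≈ 1/0.8949 ≈ 1.1174.
Each bolus raises the concentration by D/Vd = 1772/53 ≈ 33.434 mcg/mL.
Cmax,ss = C₀/(1 − f) ≈ 33.434/0.8949 ≈ 37.361 mcg/mL.
Peak 37.4 mcg/mL vs MTC 38 mcg/mL: below toxic threshold.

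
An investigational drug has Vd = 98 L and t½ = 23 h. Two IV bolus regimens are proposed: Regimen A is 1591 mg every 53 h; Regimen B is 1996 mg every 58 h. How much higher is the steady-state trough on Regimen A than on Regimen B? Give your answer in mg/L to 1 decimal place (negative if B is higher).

-0.2 mg/L

Regimen A: f = (1/2)^(53/23) ≈ 0.2025; Cmin,ss = (1591/98)·f/(1−f) ≈ 4.122 mg/L.
Regimen B: f = (1/2)^(58/23) ≈ 0.1741; Cmin,ss = (1996/98)·f/(1−f) ≈ 4.293 mg/L.
Difference ≈ 4.122 − 4.293 ≈ -0.171 mg/L.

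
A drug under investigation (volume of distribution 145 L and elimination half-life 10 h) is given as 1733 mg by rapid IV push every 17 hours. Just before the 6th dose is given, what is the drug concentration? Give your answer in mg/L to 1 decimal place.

f = (1/2)^(τ/t½) = (1/2)^(17/10) ≈ 0.3078.
C₀ = D/Vd = 1733/145 ≈ 11.952 mg/L.
Before the 6th dose, 5 doses have been given. Superposition: Cmin = C₀·(f + f² + … + f^5).
≈ 11.952 × (0.3078 + 0.0947 + 0.0292 + 0.0090 + 0.0028) ≈ 11.952 × 0.4435 ≈ 5.301 mg/L.

5.3 mg/L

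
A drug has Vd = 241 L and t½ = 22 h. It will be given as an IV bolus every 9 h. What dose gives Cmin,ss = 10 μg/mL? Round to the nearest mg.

τ/t½ = 9/22 ≈ 0.40909, so f = (1/2)^(9/22) ≈ 0.753098.
Cmin,ss = (D/Vd)·f/(1−f), so D = Cmin,ss·Vd·(1−f)/f.
D = 10 × 241 × (1−f)/f ≈ 10 × 241 × 0.32785 ≈ 790.12 mg.

790 mg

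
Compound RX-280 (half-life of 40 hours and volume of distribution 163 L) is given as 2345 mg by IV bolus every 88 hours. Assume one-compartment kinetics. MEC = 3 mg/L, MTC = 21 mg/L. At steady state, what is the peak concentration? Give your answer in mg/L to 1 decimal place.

k = ln2/t½ = ln2/40 ≈ 0.017329 h⁻¹; fraction remaining f = e^(−kτ) = e^(−0.017329×88) ≈ 0.2176.
At steady state, accumulation factor R = 1/(1 − e^(−kτ)) ≈ 1.2781.
Single-dose peak C₀ = D/Vd = 2345/163 ≈ 14.387 mg/L.
Steady-state peak Cmax,ss = C₀·R ≈ 14.387 × 1.2781 ≈ 18.388 mg/L.
Peak 18.4 mg/L vs MTC 21 mg/L: below toxic threshold.

18.4 mg/L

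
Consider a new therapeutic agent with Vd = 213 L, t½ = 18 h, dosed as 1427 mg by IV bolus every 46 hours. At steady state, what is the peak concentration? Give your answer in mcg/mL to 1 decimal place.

8.1 mcg/mL

Over one 46-h interval, 46/18 ≈ 2.5556 half-lives elapse, leaving f ≈ 0.1701 of each dose.
Accumulation ratio R = 1/(1 − f) ≈ 1/0.8299 ≈ 1.2050.
Single-dose peak C₀ = D/Vd = 1427/213 ≈ 6.700 mcg/mL.
Steady-state peak Cmax,ss = C₀·R ≈ 6.700 × 1.2050 ≈ 8.074 mcg/mL.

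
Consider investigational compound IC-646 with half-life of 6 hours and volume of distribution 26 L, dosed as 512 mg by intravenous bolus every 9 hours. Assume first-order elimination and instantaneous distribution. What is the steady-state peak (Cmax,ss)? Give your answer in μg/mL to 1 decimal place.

Over one 9-h interval, 9/6 ≈ 1.5 half-lives elapse, leaving f ≈ 0.3536 of each dose.
Accumulation ratio R = 1/(1 − f) ≈ 1/0.6464 ≈ 1.5470.
Single-dose peak C₀ = D/Vd = 512/26 ≈ 19.692 μg/mL.
Steady-state peak Cmax,ss = C₀·R ≈ 19.692 × 1.5470 ≈ 30.464 μg/mL.

30.5 μg/mL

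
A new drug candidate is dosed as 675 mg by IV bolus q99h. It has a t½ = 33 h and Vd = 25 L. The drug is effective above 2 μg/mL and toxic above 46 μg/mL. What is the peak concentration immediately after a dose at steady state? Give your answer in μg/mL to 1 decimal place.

The dosing interval is 3 half-lives, so f = 2^(−3) = 0.125.
Accumulation ratio R = 1/(1 − f) = 1/0.875 = 8/7.
Single-dose peak C₀ = D/Vd = 675/25 = 27 μg/mL.
Steady-state peak Cmax,ss = C₀·R = 27 × 8/7 ≈ 30.857 μg/mL.
Peak 30.9 μg/mL vs MTC 46 μg/mL: below toxic threshold.

30.9 μg/mL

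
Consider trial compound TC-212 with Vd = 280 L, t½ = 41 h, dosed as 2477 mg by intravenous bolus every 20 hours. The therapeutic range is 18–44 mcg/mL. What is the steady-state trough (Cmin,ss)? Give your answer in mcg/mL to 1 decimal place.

22.0 mcg/mL

τ/t½ = 20/41 ≈ 0.4878, so fraction remaining f = (1/2)^(20/41) ≈ 0.7131.
At steady state, accumulation factor R = 1/(1 − e^(−kτ)) ≈ 3.4855.
Each bolus raises the concentration by D/Vd = 2477/280 ≈ 8.846 mcg/mL.
Cmax,ss = C₀/(1 − f) ≈ 8.846/0.2869 ≈ 30.833 mcg/mL.
One interval later, Cmin,ss = Cmax,ss·e^(−kτ) ≈ 30.833 × 0.7131 ≈ 21.987 mcg/mL.
Trough 22.0 mcg/mL vs MEC 18 mcg/mL: adequate.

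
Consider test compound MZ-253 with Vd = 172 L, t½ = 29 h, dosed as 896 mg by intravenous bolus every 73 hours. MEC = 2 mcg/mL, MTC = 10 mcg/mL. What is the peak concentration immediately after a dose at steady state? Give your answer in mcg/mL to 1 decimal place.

k = ln2/t½ = ln2/29 ≈ 0.023902 h⁻¹; fraction remaining f = e^(−kτ) = e^(−0.023902×73) ≈ 0.1747.
Accumulation ratio R = 1/(1 − f) ≈ 1/0.8253 ≈ 1.2117.
Each bolus raises the concentration by D/Vd = 896/172 ≈ 5.209 mcg/mL.
Cmax,ss = C₀/(1 − f) ≈ 5.209/0.8253 ≈ 6.312 mcg/mL.
Peak 6.3 mcg/mL vs MTC 10 mcg/mL: below toxic threshold.

6.3 mcg/mL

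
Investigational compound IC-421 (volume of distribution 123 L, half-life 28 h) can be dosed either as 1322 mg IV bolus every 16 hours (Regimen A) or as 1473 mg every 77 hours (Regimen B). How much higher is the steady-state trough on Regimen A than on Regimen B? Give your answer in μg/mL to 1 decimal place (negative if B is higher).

20.0 μg/mL

Regimen A: f = (1/2)^(16/28) ≈ 0.6730; Cmin,ss = (1322/123)·f/(1−f) ≈ 22.120 μg/mL.
Regimen B: f = (1/2)^(77/28) ≈ 0.1487; Cmin,ss = (1473/123)·f/(1−f) ≈ 2.092 μg/mL.
Difference ≈ 22.120 − 2.092 ≈ 20.028 μg/mL.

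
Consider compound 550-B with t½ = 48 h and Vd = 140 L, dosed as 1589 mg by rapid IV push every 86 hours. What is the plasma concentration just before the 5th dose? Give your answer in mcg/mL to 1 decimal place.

4.6 mcg/mL

f = (1/2)^(τ/t½) = (1/2)^(86/48) ≈ 0.2888.
C₀ = D/Vd = 1589/140 ≈ 11.350 mcg/mL.
Before the 5th dose, 4 doses have been given. Superposition: Cmin = C₀·(f + f² + … + f^4).
≈ 11.350 × (0.2888 + 0.0834 + 0.0241 + 0.0070) ≈ 11.350 × 0.4033 ≈ 4.577 mcg/mL.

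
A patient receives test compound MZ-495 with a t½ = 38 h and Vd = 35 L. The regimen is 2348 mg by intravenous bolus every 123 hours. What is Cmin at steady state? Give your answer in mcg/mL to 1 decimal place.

8.0 mcg/mL

k = ln2/t½ = ln2/38 ≈ 0.018241 h⁻¹; fraction remaining f = e^(−kτ) = e^(−0.018241×123) ≈ 0.1061.
Accumulation ratio R = 1/(1 − f) ≈ 1/0.8939 ≈ 1.1187.
Each bolus raises the concentration by D/Vd = 2348/35 ≈ 67.086 mcg/mL.
Cmax,ss = C₀/(1 − f) ≈ 67.086/0.8939 ≈ 75.049 mcg/mL.
One interval later, Cmin,ss = Cmax,ss·e^(−kτ) ≈ 75.049 × 0.1061 ≈ 7.963 mcg/mL.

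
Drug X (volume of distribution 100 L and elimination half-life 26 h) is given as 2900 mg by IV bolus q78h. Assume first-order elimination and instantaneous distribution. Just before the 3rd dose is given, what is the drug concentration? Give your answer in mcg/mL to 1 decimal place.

f = (1/2)^(τ/t½) = (1/2)^(78/26) ≈ 0.1250.
C₀ = D/Vd = 2900/100 ≈ 29.000 mcg/mL.
Before the 3rd dose, 2 doses have been given. Superposition: Cmin = C₀·(f + f²).
≈ 29.000 × (0.1250 + 0.0156) ≈ 29.000 × 0.1406 ≈ 4.077 mcg/mL.

4.1 mcg/mL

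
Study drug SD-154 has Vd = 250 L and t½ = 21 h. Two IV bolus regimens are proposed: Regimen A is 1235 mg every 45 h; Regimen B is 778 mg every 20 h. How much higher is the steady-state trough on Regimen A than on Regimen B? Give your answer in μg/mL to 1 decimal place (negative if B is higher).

-1.9 μg/mL

Regimen A: f = (1/2)^(45/21) ≈ 0.2264; Cmin,ss = (1235/250)·f/(1−f) ≈ 1.446 μg/mL.
Regimen B: f = (1/2)^(20/21) ≈ 0.5168; Cmin,ss = (778/250)·f/(1−f) ≈ 3.328 μg/mL.
Difference ≈ 1.446 − 3.328 ≈ -1.882 μg/mL.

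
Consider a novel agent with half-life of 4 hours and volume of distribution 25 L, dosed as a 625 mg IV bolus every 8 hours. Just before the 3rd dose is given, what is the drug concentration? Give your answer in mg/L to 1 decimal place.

f = (1/2)^(τ/t½) = (1/2)^(8/4) ≈ 0.2500.
C₀ = D/Vd = 625/25 ≈ 25.000 mg/L.
Before the 3rd dose, 2 doses have been given. Superposition: Cmin = C₀·(f + f²).
≈ 25.000 × (0.2500 + 0.0625) ≈ 25.000 × 0.3125 ≈ 7.812 mg/L.

7.8 mg/L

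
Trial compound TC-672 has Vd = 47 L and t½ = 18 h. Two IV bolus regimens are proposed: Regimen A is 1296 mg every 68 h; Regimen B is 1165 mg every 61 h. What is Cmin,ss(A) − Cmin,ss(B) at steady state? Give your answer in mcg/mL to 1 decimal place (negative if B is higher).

-0.4 mcg/mL

Regimen A: f = (1/2)^(68/18) ≈ 0.0729; Cmin,ss = (1296/47)·f/(1−f) ≈ 2.168 mcg/mL.
Regimen B: f = (1/2)^(61/18) ≈ 0.0955; Cmin,ss = (1165/47)·f/(1−f) ≈ 2.617 mcg/mL.
Difference ≈ 2.168 − 2.617 ≈ -0.449 mcg/mL.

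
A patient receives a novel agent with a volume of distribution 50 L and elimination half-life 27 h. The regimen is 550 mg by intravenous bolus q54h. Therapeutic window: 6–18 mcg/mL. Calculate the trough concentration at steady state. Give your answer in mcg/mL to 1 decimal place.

The dosing interval is 2 half-lives, so f = 2^(−2) = 0.25.
Accumulation ratio R = 1/(1 − f) = 1/0.75 = 4/3.
Single-dose peak C₀ = D/Vd = 550/50 = 11 mcg/mL.
Steady-state peak Cmax,ss = C₀·R = 11 × 4/3 ≈ 14.667 mcg/mL.
Steady-state trough Cmin,ss = Cmax,ss·f ≈ 14.667 × 0.25 ≈ 3.667 mcg/mL.
Trough 3.7 mcg/mL vs MEC 6 mcg/mL: subtherapeutic.

3.7 mcg/mL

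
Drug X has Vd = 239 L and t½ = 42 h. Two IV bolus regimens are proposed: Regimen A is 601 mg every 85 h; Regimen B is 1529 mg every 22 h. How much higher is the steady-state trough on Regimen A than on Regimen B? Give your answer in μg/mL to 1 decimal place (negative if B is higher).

Regimen A: f = (1/2)^(85/42) ≈ 0.2459; Cmin,ss = (601/239)·f/(1−f) ≈ 0.820 μg/mL.
Regimen B: f = (1/2)^(22/42) ≈ 0.6955; Cmin,ss = (1529/239)·f/(1−f) ≈ 14.612 μg/mL.
Difference ≈ 0.820 − 14.612 ≈ -13.792 μg/mL.

-13.8 μg/mL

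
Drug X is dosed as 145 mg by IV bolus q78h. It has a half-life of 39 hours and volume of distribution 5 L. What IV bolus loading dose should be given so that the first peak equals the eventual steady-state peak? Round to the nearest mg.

f = (1/2)^(78/39) ≈ 0.250000; accumulation ratio R = 1/(1−f) ≈ 1.33333.
Loading dose to hit Cmax,ss on first dose: D_load = D_maint·R ≈ 145 × 1.33333 ≈ 193.33 mg.

193 mg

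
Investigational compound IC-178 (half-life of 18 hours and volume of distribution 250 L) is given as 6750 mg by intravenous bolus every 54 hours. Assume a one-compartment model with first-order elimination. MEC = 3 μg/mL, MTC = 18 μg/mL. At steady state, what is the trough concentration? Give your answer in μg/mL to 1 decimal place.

3.9 μg/mL

The dosing interval is 3 half-lives, so f = 2^(−3) = 0.125.
Accumulation ratio R = 1/(1 − f) = 1/0.875 = 8/7.
Single-dose peak C₀ = D/Vd = 6750/250 = 27 μg/mL.
Steady-state peak Cmax,ss = C₀·R = 27 × 8/7 ≈ 30.857 μg/mL.
Steady-state trough Cmin,ss = Cmax,ss·f ≈ 30.857 × 0.125 ≈ 3.857 μg/mL.
Trough 3.9 μg/mL vs MEC 3 μg/mL: adequate.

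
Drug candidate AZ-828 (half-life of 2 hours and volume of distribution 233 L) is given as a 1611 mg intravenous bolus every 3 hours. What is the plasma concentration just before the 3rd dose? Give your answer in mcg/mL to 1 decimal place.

3.3 mcg/mL

f = (1/2)^(τ/t½) = (1/2)^(3/2) ≈ 0.3536.
C₀ = D/Vd = 1611/233 ≈ 6.914 mcg/mL.
Before the 3rd dose, 2 doses have been given. Superposition: Cmin = C₀·(f + f²).
≈ 6.914 × (0.3536 + 0.1250) ≈ 6.914 × 0.4786 ≈ 3.309 mcg/mL.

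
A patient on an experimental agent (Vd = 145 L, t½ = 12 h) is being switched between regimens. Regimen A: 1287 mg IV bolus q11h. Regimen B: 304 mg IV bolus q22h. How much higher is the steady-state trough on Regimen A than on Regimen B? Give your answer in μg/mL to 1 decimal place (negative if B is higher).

Regimen A: f = (1/2)^(11/12) ≈ 0.5297; Cmin,ss = (1287/145)·f/(1−f) ≈ 9.997 μg/mL.
Regimen B: f = (1/2)^(22/12) ≈ 0.2806; Cmin,ss = (304/145)·f/(1−f) ≈ 0.818 μg/mL.
Difference ≈ 9.997 − 0.818 ≈ 9.179 μg/mL.

9.2 μg/mL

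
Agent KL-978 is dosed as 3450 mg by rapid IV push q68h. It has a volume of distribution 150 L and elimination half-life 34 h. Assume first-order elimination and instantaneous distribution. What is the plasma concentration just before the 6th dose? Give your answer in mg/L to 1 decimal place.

f = (1/2)^(τ/t½) = (1/2)^(68/34) ≈ 0.2500.
C₀ = D/Vd = 3450/150 ≈ 23.000 mg/L.
Before the 6th dose, 5 doses have been given. Superposition: Cmin = C₀·(f + f² + … + f^5).
≈ 23.000 × (0.2500 + 0.0625 + 0.0156 + 0.0039 + 0.0010) ≈ 23.000 × 0.3330 ≈ 7.659 mg/L.

7.7 mg/L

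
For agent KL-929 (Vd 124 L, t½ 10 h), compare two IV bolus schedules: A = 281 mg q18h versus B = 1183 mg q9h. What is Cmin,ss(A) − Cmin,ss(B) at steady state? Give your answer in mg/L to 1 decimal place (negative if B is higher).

-10.1 mg/L

Regimen A: f = (1/2)^(18/10) ≈ 0.2872; Cmin,ss = (281/124)·f/(1−f) ≈ 0.913 mg/L.
Regimen B: f = (1/2)^(9/10) ≈ 0.5359; Cmin,ss = (1183/124)·f/(1−f) ≈ 11.016 mg/L.
Difference ≈ 0.913 − 11.016 ≈ -10.103 mg/L.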